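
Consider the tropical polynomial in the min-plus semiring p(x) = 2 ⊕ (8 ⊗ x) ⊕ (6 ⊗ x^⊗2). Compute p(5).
p(5) = 2

A tropical monomial a ⊗ x^⊗i evaluates to a + i · x. Evaluating each term at x = 5:
  Term 0 contributes 2 + 0 · 5 = 2
  Term 1 contributes 8 + 1 · 5 = 13
  Term 2 contributes 6 + 2 · 5 = 16
p(5) = ⊕ of these = min[2, 13, 16] = 2.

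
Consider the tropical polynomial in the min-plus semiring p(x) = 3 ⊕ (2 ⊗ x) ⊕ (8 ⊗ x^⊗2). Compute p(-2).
p(-2) = 0

A tropical monomial a ⊗ x^⊗i evaluates to a + i · x. Evaluating each term at x = -2:
  Term 0 contributes 3 + 0 · -2 = 3
  Term 1 contributes 2 + 1 · -2 = 0
  Term 2 contributes 8 + 2 · -2 = 4
p(-2) = ⊕ of these = min[3, 0, 4] = 0.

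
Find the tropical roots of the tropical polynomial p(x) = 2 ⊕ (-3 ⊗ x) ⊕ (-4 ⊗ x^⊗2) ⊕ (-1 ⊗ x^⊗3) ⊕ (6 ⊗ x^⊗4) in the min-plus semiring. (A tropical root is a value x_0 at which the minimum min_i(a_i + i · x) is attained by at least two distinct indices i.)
Roots: {-7, -3, 1, 5}

Each tropical root is a break point of the lower envelope of the lines y = a_i + i · x (there are 5 lines, with slopes 0, 1, ..., 4). Only the lines that attain the minimum somewhere contribute to roots; other lines are dominated. Here the surviving (envelope) indices are i = 4, i = 3, i = 2, i = 1, i = 0.
Intersections between consecutive envelope lines give the roots: for adjacent envelope indices i < j the intersection is x = (a_i − a_j) / (j − i). Reading off the sorted break points: {-7, -3, 1, 5}.
Verification: at each break x_0, at least two indices attain the minimum of min_i(a_i + i · x_0).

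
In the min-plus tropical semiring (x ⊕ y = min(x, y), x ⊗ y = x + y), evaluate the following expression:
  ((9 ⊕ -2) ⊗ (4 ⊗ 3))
((9 ⊕ -2) ⊗ (4 ⊗ 3)) = 5

Expand innermost to outermost. Recall ⊕ takes the minimum of its arguments and ⊗ takes their sum. Working out the expression ((9 ⊕ -2) ⊗ (4 ⊗ 3)) gives 5.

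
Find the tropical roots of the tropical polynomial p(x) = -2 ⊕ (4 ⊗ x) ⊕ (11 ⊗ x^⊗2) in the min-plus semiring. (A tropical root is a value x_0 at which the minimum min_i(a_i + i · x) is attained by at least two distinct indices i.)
Roots: {-7, -6}

Each tropical root is a break point of the lower envelope of the lines y = a_i + i · x (there are 3 lines, with slopes 0, 1, ..., 2). Only the lines that attain the minimum somewhere contribute to roots; other lines are dominated. Here the surviving (envelope) indices are i = 2, i = 1, i = 0.
Intersections between consecutive envelope lines give the roots: for adjacent envelope indices i < j the intersection is x = (a_i − a_j) / (j − i). Reading off the sorted break points: {-7, -6}.
Verification: at each break x_0, at least two indices attain the minimum of min_i(a_i + i · x_0).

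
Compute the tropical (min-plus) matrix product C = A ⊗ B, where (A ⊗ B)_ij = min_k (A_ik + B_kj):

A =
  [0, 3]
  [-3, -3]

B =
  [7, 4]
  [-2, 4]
A ⊗ B =
  [1, 4]
  [-5, 1]

Apply the min-plus product entry-by-entry:
  C[0][0] = min over k of (A[0][0] + B[0][0] = 0 + 7 = 7, A[0][1] + B[1][0] = 3 + -2 = 1) = 1 (attained at k = 1)
  C[0][1] = min over k of (A[0][0] + B[0][1] = 0 + 4 = 4, A[0][1] + B[1][1] = 3 + 4 = 7) = 4 (attained at k = 0)
  C[1][0] = min over k of (A[1][0] + B[0][0] = -3 + 7 = 4, A[1][1] + B[1][0] = -3 + -2 = -5) = -5 (attained at k = 1)
  C[1][1] = min over k of (A[1][0] + B[0][1] = -3 + 4 = 1, A[1][1] + B[1][1] = -3 + 4 = 1) = 1 (attained at k = 0)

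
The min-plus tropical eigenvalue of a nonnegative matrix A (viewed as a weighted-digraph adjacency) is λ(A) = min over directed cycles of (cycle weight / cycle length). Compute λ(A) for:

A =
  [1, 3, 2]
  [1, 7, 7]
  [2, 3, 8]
λ(A) = 1

Enumerate directed cycles and compute their means (weight / length). Sample:
  cycle 0 → 0: weight = 1, length = 1, mean = 1/1 ≈ 1.000
  cycle 1 → 1: weight = 7, length = 1, mean = 7/1 ≈ 7.000
  cycle 2 → 2: weight = 8, length = 1, mean = 8/1 ≈ 8.000
  cycle 0 → 1 → 0: weight = 4, length = 2, mean = 4/2 ≈ 2.000
  cycle 0 → 2 → 0: weight = 4, length = 2, mean = 4/2 ≈ 2.000
  cycle 1 → 0 → 1: weight = 4, length = 2, mean = 4/2 ≈ 2.000
Minimum mean = 1.000, attained e.g. along the cycle 0 → 0 with weight 1 and length 1. So λ(A) = 1/1 = 1.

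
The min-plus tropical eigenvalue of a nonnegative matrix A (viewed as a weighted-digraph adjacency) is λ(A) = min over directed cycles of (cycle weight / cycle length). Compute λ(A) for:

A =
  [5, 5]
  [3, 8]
λ(A) = 4

Enumerate directed cycles and compute their means (weight / length). Sample:
  cycle 0 → 0: weight = 5, length = 1, mean = 5/1 ≈ 5.000
  cycle 1 → 1: weight = 8, length = 1, mean = 8/1 ≈ 8.000
  cycle 0 → 1 → 0: weight = 8, length = 2, mean = 8/2 ≈ 4.000
  cycle 1 → 0 → 1: weight = 8, length = 2, mean = 8/2 ≈ 4.000
Minimum mean = 4.000, attained e.g. along the cycle 0 → 1 → 0 with weight 8 and length 2. So λ(A) = 8/2 = 4.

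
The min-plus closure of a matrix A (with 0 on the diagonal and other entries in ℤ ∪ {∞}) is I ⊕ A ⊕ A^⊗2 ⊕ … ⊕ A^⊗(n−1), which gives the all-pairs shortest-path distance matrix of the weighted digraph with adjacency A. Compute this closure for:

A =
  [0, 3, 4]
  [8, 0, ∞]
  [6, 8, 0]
Closure =
  [0, 3, 4]
  [8, 0, 12]
  [6, 8, 0]

This is the Floyd-Warshall all-pairs shortest-path computation. For each intermediate vertex k = 0, 1, …, 2, update dist[i][j] ← min(dist[i][j], dist[i][k] + dist[k][j]). The final matrix gives, for each (i, j), the minimum total weight of any directed path from i to j (possibly empty when i = j).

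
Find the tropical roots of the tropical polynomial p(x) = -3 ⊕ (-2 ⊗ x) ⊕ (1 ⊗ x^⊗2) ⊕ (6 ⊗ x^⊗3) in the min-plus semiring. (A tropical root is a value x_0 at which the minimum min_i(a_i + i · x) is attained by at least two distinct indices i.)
Roots: {-5, -3, -1}

Each tropical root is a break point of the lower envelope of the lines y = a_i + i · x (there are 4 lines, with slopes 0, 1, ..., 3). Only the lines that attain the minimum somewhere contribute to roots; other lines are dominated. Here the surviving (envelope) indices are i = 3, i = 2, i = 1, i = 0.
Intersections between consecutive envelope lines give the roots: for adjacent envelope indices i < j the intersection is x = (a_i − a_j) / (j − i). Reading off the sorted break points: {-5, -3, -1}.
Verification: at each break x_0, at least two indices attain the minimum of min_i(a_i + i · x_0).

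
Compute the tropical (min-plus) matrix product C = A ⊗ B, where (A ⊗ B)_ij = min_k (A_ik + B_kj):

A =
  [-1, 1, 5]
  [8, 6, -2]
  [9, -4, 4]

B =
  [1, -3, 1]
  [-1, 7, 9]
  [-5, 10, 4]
A ⊗ B =
  [0, -4, 0]
  [-7, 5, 2]
  [-5, 3, 5]

Apply the min-plus product entry-by-entry:
  C[0][0] = min over k of (A[0][0] + B[0][0] = -1 + 1 = 0, A[0][1] + B[1][0] = 1 + -1 = 0, A[0][2] + B[2][0] = 5 + -5 = 0) = 0 (attained at k = 0)
  C[0][1] = min over k of (A[0][0] + B[0][1] = -1 + -3 = -4, A[0][1] + B[1][1] = 1 + 7 = 8, A[0][2] + B[2][1] = 5 + 10 = 15) = -4 (attained at k = 0)
  C[0][2] = min over k of (A[0][0] + B[0][2] = -1 + 1 = 0, A[0][1] + B[1][2] = 1 + 9 = 10, A[0][2] + B[2][2] = 5 + 4 = 9) = 0 (attained at k = 0)
  C[1][0] = min over k of (A[1][0] + B[0][0] = 8 + 1 = 9, A[1][1] + B[1][0] = 6 + -1 = 5, A[1][2] + B[2][0] = -2 + -5 = -7) = -7 (attained at k = 2)
  C[1][1] = min over k of (A[1][0] + B[0][1] = 8 + -3 = 5, A[1][1] + B[1][1] = 6 + 7 = 13, A[1][2] + B[2][1] = -2 + 10 = 8) = 5 (attained at k = 0)
  C[1][2] = min over k of (A[1][0] + B[0][2] = 8 + 1 = 9, A[1][1] + B[1][2] = 6 + 9 = 15, A[1][2] + B[2][2] = -2 + 4 = 2) = 2 (attained at k = 2)
  C[2][0] = min over k of (A[2][0] + B[0][0] = 9 + 1 = 10, A[2][1] + B[1][0] = -4 + -1 = -5, A[2][2] + B[2][0] = 4 + -5 = -1) = -5 (attained at k = 1)
  C[2][1] = min over k of (A[2][0] + B[0][1] = 9 + -3 = 6, A[2][1] + B[1][1] = -4 + 7 = 3, A[2][2] + B[2][1] = 4 + 10 = 14) = 3 (attained at k = 1)
  C[2][2] = min over k of (A[2][0] + B[0][2] = 9 + 1 = 10, A[2][1] + B[1][2] = -4 + 9 = 5, A[2][2] + B[2][2] = 4 + 4 = 8) = 5 (attained at k = 1)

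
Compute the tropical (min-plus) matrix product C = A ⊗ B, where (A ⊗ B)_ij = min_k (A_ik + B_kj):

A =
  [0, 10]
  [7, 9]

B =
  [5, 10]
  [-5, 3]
A ⊗ B =
  [5, 10]
  [4, 12]

Apply the min-plus product entry-by-entry:
  C[0][0] = min over k of (A[0][0] + B[0][0] = 0 + 5 = 5, A[0][1] + B[1][0] = 10 + -5 = 5) = 5 (attained at k = 0)
  C[0][1] = min over k of (A[0][0] + B[0][1] = 0 + 10 = 10, A[0][1] + B[1][1] = 10 + 3 = 13) = 10 (attained at k = 0)
  C[1][0] = min over k of (A[1][0] + B[0][0] = 7 + 5 = 12, A[1][1] + B[1][0] = 9 + -5 = 4) = 4 (attained at k = 1)
  C[1][1] = min over k of (A[1][0] + B[0][1] = 7 + 10 = 17, A[1][1] + B[1][1] = 9 + 3 = 12) = 12 (attained at k = 1)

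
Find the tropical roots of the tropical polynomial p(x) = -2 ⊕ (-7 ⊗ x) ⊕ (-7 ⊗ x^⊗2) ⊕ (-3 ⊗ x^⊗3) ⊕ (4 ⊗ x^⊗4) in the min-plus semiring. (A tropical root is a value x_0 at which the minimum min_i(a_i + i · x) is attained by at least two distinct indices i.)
Roots: {-7, -4, 0, 5}

Each tropical root is a break point of the lower envelope of the lines y = a_i + i · x (there are 5 lines, with slopes 0, 1, ..., 4). Only the lines that attain the minimum somewhere contribute to roots; other lines are dominated. Here the surviving (envelope) indices are i = 4, i = 3, i = 2, i = 1, i = 0.
Intersections between consecutive envelope lines give the roots: for adjacent envelope indices i < j the intersection is x = (a_i − a_j) / (j − i). Reading off the sorted break points: {-7, -4, 0, 5}.
Verification: at each break x_0, at least two indices attain the minimum of min_i(a_i + i · x_0).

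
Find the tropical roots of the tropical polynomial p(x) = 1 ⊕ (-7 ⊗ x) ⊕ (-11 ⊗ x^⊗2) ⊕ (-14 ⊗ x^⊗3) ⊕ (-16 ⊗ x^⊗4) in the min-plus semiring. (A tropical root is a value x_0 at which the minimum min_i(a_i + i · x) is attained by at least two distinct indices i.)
Roots: {2, 3, 4, 8}

Each tropical root is a break point of the lower envelope of the lines y = a_i + i · x (there are 5 lines, with slopes 0, 1, ..., 4). Only the lines that attain the minimum somewhere contribute to roots; other lines are dominated. Here the surviving (envelope) indices are i = 4, i = 3, i = 2, i = 1, i = 0.
Intersections between consecutive envelope lines give the roots: for adjacent envelope indices i < j the intersection is x = (a_i − a_j) / (j − i). Reading off the sorted break points: {2, 3, 4, 8}.
Verification: at each break x_0, at least two indices attain the minimum of min_i(a_i + i · x_0).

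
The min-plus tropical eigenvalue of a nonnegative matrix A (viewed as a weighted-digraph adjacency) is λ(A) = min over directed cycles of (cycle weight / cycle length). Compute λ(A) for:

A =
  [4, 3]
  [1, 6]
λ(A) = 2

Enumerate directed cycles and compute their means (weight / length). Sample:
  cycle 0 → 0: weight = 4, length = 1, mean = 4/1 ≈ 4.000
  cycle 1 → 1: weight = 6, length = 1, mean = 6/1 ≈ 6.000
  cycle 0 → 1 → 0: weight = 4, length = 2, mean = 4/2 ≈ 2.000
  cycle 1 → 0 → 1: weight = 4, length = 2, mean = 4/2 ≈ 2.000
Minimum mean = 2.000, attained e.g. along the cycle 0 → 1 → 0 with weight 4 and length 2. So λ(A) = 4/2 = 2.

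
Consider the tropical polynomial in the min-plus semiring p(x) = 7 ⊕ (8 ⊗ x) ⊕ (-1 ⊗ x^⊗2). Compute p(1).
p(1) = 1

A tropical monomial a ⊗ x^⊗i evaluates to a + i · x. Evaluating each term at x = 1:
  Term 0 contributes 7 + 0 · 1 = 7
  Term 1 contributes 8 + 1 · 1 = 9
  Term 2 contributes -1 + 2 · 1 = 1
p(1) = ⊕ of these = min[7, 9, 1] = 1.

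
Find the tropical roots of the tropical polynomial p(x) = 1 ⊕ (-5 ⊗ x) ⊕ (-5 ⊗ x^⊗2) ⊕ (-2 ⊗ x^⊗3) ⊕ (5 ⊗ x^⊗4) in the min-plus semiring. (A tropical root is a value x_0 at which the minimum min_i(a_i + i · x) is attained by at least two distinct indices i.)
Roots: {-7, -3, 0, 6}

Each tropical root is a break point of the lower envelope of the lines y = a_i + i · x (there are 5 lines, with slopes 0, 1, ..., 4). Only the lines that attain the minimum somewhere contribute to roots; other lines are dominated. Here the surviving (envelope) indices are i = 4, i = 3, i = 2, i = 1, i = 0.
Intersections between consecutive envelope lines give the roots: for adjacent envelope indices i < j the intersection is x = (a_i − a_j) / (j − i). Reading off the sorted break points: {-7, -3, 0, 6}.
Verification: at each break x_0, at least two indices attain the minimum of min_i(a_i + i · x_0).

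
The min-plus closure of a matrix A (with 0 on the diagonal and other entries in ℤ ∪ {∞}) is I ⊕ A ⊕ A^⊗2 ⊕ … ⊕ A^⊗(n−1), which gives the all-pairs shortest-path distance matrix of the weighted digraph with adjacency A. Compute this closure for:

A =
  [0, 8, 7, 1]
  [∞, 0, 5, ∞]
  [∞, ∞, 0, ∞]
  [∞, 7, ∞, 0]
Closure =
  [0, 8, 7, 1]
  [∞, 0, 5, ∞]
  [∞, ∞, 0, ∞]
  [∞, 7, 12, 0]

This is the Floyd-Warshall all-pairs shortest-path computation. For each intermediate vertex k = 0, 1, …, 3, update dist[i][j] ← min(dist[i][j], dist[i][k] + dist[k][j]). The final matrix gives, for each (i, j), the minimum total weight of any directed path from i to j (possibly empty when i = j).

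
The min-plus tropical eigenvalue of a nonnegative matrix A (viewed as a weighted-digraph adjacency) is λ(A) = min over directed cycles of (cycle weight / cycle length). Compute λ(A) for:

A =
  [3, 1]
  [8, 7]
λ(A) = 3

Enumerate directed cycles and compute their means (weight / length). Sample:
  cycle 0 → 0: weight = 3, length = 1, mean = 3/1 ≈ 3.000
  cycle 1 → 1: weight = 7, length = 1, mean = 7/1 ≈ 7.000
  cycle 0 → 1 → 0: weight = 9, length = 2, mean = 9/2 ≈ 4.500
  cycle 1 → 0 → 1: weight = 9, length = 2, mean = 9/2 ≈ 4.500
Minimum mean = 3.000, attained e.g. along the cycle 0 → 0 with weight 3 and length 1. So λ(A) = 3/1 = 3.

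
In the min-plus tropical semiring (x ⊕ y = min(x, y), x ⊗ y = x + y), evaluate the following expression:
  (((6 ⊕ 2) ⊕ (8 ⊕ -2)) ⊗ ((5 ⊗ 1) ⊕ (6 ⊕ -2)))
(((6 ⊕ 2) ⊕ (8 ⊕ -2)) ⊗ ((5 ⊗ 1) ⊕ (6 ⊕ -2))) = -4

Expand innermost to outermost. Recall ⊕ takes the minimum of its arguments and ⊗ takes their sum. Working out the expression (((6 ⊕ 2) ⊕ (8 ⊕ -2)) ⊗ ((5 ⊗ 1) ⊕ (6 ⊕ -2))) gives -4.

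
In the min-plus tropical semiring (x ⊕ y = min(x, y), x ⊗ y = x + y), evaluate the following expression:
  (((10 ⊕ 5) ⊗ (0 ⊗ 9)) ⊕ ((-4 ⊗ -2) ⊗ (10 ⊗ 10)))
(((10 ⊕ 5) ⊗ (0 ⊗ 9)) ⊕ ((-4 ⊗ -2) ⊗ (10 ⊗ 10))) = 14

Expand innermost to outermost. Recall ⊕ takes the minimum of its arguments and ⊗ takes their sum. Working out the expression (((10 ⊕ 5) ⊗ (0 ⊗ 9)) ⊕ ((-4 ⊗ -2) ⊗ (10 ⊗ 10))) gives 14.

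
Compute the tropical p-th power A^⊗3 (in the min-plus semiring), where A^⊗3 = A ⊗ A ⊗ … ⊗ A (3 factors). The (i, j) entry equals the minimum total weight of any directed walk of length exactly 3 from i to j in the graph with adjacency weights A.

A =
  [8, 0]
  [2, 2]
A^⊗3 =
  [4, 2]
  [4, 4]

Each entry (A^⊗3)_ij equals the minimum over all length-3 walks i = v_0 → v_1 → … → v_3 = j of Σ_t A[v_t][v_{t+1}]. For example, for (i, j) = (0, 1) we minimise over 4 possible intermediate vertex sequences; the minimum is 2, attained along the walk 0 → 1 → 0 → 1.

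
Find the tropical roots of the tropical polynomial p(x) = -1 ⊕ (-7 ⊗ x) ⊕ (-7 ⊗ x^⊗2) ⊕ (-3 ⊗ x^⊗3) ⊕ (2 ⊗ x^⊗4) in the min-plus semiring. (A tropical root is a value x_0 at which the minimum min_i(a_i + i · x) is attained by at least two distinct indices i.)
Roots: {-5, -4, 0, 6}

Each tropical root is a break point of the lower envelope of the lines y = a_i + i · x (there are 5 lines, with slopes 0, 1, ..., 4). Only the lines that attain the minimum somewhere contribute to roots; other lines are dominated. Here the surviving (envelope) indices are i = 4, i = 3, i = 2, i = 1, i = 0.
Intersections between consecutive envelope lines give the roots: for adjacent envelope indices i < j the intersection is x = (a_i − a_j) / (j − i). Reading off the sorted break points: {-5, -4, 0, 6}.
Verification: at each break x_0, at least two indices attain the minimum of min_i(a_i + i · x_0).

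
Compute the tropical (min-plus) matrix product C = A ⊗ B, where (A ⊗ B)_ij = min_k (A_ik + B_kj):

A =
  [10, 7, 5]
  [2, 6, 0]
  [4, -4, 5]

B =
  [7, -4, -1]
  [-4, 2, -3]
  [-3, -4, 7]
A ⊗ B =
  [2, 1, 4]
  [-3, -4, 1]
  [-8, -2, -7]

Apply the min-plus product entry-by-entry:
  C[0][0] = min over k of (A[0][0] + B[0][0] = 10 + 7 = 17, A[0][1] + B[1][0] = 7 + -4 = 3, A[0][2] + B[2][0] = 5 + -3 = 2) = 2 (attained at k = 2)
  C[0][1] = min over k of (A[0][0] + B[0][1] = 10 + -4 = 6, A[0][1] + B[1][1] = 7 + 2 = 9, A[0][2] + B[2][1] = 5 + -4 = 1) = 1 (attained at k = 2)
  C[0][2] = min over k of (A[0][0] + B[0][2] = 10 + -1 = 9, A[0][1] + B[1][2] = 7 + -3 = 4, A[0][2] + B[2][2] = 5 + 7 = 12) = 4 (attained at k = 1)
  C[1][0] = min over k of (A[1][0] + B[0][0] = 2 + 7 = 9, A[1][1] + B[1][0] = 6 + -4 = 2, A[1][2] + B[2][0] = 0 + -3 = -3) = -3 (attained at k = 2)
  C[1][1] = min over k of (A[1][0] + B[0][1] = 2 + -4 = -2, A[1][1] + B[1][1] = 6 + 2 = 8, A[1][2] + B[2][1] = 0 + -4 = -4) = -4 (attained at k = 2)
  C[1][2] = min over k of (A[1][0] + B[0][2] = 2 + -1 = 1, A[1][1] + B[1][2] = 6 + -3 = 3, A[1][2] + B[2][2] = 0 + 7 = 7) = 1 (attained at k = 0)
  C[2][0] = min over k of (A[2][0] + B[0][0] = 4 + 7 = 11, A[2][1] + B[1][0] = -4 + -4 = -8, A[2][2] + B[2][0] = 5 + -3 = 2) = -8 (attained at k = 1)
  C[2][1] = min over k of (A[2][0] + B[0][1] = 4 + -4 = 0, A[2][1] + B[1][1] = -4 + 2 = -2, A[2][2] + B[2][1] = 5 + -4 = 1) = -2 (attained at k = 1)
  C[2][2] = min over k of (A[2][0] + B[0][2] = 4 + -1 = 3, A[2][1] + B[1][2] = -4 + -3 = -7, A[2][2] + B[2][2] = 5 + 7 = 12) = -7 (attained at k = 1)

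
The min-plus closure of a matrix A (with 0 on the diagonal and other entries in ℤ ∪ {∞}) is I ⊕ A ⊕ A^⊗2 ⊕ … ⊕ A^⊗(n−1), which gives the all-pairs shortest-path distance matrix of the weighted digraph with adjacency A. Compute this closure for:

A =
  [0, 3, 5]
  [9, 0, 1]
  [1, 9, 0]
Closure =
  [0, 3, 4]
  [2, 0, 1]
  [1, 4, 0]

This is the Floyd-Warshall all-pairs shortest-path computation. For each intermediate vertex k = 0, 1, …, 2, update dist[i][j] ← min(dist[i][j], dist[i][k] + dist[k][j]). The final matrix gives, for each (i, j), the minimum total weight of any directed path from i to j (possibly empty when i = j).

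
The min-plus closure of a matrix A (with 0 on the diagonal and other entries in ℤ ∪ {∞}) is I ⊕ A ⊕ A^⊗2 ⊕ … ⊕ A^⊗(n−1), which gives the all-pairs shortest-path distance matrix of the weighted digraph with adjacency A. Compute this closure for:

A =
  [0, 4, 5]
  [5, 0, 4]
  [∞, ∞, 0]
Closure =
  [0, 4, 5]
  [5, 0, 4]
  [∞, ∞, 0]

This is the Floyd-Warshall all-pairs shortest-path computation. For each intermediate vertex k = 0, 1, …, 2, update dist[i][j] ← min(dist[i][j], dist[i][k] + dist[k][j]). The final matrix gives, for each (i, j), the minimum total weight of any directed path from i to j (possibly empty when i = j).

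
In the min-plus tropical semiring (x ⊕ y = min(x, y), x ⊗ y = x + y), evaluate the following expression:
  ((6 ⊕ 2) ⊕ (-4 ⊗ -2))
((6 ⊕ 2) ⊕ (-4 ⊗ -2)) = -6

Expand innermost to outermost. Recall ⊕ takes the minimum of its arguments and ⊗ takes their sum. Working out the expression ((6 ⊕ 2) ⊕ (-4 ⊗ -2)) gives -6.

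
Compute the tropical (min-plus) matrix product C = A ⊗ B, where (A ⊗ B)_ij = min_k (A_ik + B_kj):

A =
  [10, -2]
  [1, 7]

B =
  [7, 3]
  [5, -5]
A ⊗ B =
  [3, -7]
  [8, 2]

Apply the min-plus product entry-by-entry:
  C[0][0] = min over k of (A[0][0] + B[0][0] = 10 + 7 = 17, A[0][1] + B[1][0] = -2 + 5 = 3) = 3 (attained at k = 1)
  C[0][1] = min over k of (A[0][0] + B[0][1] = 10 + 3 = 13, A[0][1] + B[1][1] = -2 + -5 = -7) = -7 (attained at k = 1)
  C[1][0] = min over k of (A[1][0] + B[0][0] = 1 + 7 = 8, A[1][1] + B[1][0] = 7 + 5 = 12) = 8 (attained at k = 0)
  C[1][1] = min over k of (A[1][0] + B[0][1] = 1 + 3 = 4, A[1][1] + B[1][1] = 7 + -5 = 2) = 2 (attained at k = 1)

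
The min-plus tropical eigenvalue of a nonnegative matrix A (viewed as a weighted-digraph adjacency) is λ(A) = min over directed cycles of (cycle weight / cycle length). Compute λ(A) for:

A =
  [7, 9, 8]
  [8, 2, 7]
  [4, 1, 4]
λ(A) = 2

Enumerate directed cycles and compute their means (weight / length). Sample:
  cycle 0 → 0: weight = 7, length = 1, mean = 7/1 ≈ 7.000
  cycle 1 → 1: weight = 2, length = 1, mean = 2/1 ≈ 2.000
  cycle 2 → 2: weight = 4, length = 1, mean = 4/1 ≈ 4.000
  cycle 0 → 1 → 0: weight = 17, length = 2, mean = 17/2 ≈ 8.500
  cycle 0 → 2 → 0: weight = 12, length = 2, mean = 12/2 ≈ 6.000
  cycle 1 → 0 → 1: weight = 17, length = 2, mean = 17/2 ≈ 8.500
Minimum mean = 2.000, attained e.g. along the cycle 1 → 1 with weight 2 and length 1. So λ(A) = 2/1 = 2.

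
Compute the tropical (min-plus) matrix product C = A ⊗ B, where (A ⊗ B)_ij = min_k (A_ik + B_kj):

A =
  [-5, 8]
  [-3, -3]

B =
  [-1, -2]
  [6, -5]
A ⊗ B =
  [-6, -7]
  [-4, -8]

Apply the min-plus product entry-by-entry:
  C[0][0] = min over k of (A[0][0] + B[0][0] = -5 + -1 = -6, A[0][1] + B[1][0] = 8 + 6 = 14) = -6 (attained at k = 0)
  C[0][1] = min over k of (A[0][0] + B[0][1] = -5 + -2 = -7, A[0][1] + B[1][1] = 8 + -5 = 3) = -7 (attained at k = 0)
  C[1][0] = min over k of (A[1][0] + B[0][0] = -3 + -1 = -4, A[1][1] + B[1][0] = -3 + 6 = 3) = -4 (attained at k = 0)
  C[1][1] = min over k of (A[1][0] + B[0][1] = -3 + -2 = -5, A[1][1] + B[1][1] = -3 + -5 = -8) = -8 (attained at k = 1)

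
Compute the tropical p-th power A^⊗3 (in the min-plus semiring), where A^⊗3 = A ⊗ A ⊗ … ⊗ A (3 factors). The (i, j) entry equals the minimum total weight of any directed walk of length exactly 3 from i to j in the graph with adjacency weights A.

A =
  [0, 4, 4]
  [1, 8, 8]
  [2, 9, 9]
A^⊗3 =
  [0, 4, 4]
  [1, 5, 5]
  [2, 6, 6]

Each entry (A^⊗3)_ij equals the minimum over all length-3 walks i = v_0 → v_1 → … → v_3 = j of Σ_t A[v_t][v_{t+1}]. For example, for (i, j) = (0, 2) we minimise over 9 possible intermediate vertex sequences; the minimum is 4, attained along the walk 0 → 0 → 0 → 2.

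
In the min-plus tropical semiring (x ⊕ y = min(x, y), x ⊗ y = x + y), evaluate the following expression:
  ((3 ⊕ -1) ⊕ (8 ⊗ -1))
((3 ⊕ -1) ⊕ (8 ⊗ -1)) = -1

Expand innermost to outermost. Recall ⊕ takes the minimum of its arguments and ⊗ takes their sum. Working out the expression ((3 ⊕ -1) ⊕ (8 ⊗ -1)) gives -1.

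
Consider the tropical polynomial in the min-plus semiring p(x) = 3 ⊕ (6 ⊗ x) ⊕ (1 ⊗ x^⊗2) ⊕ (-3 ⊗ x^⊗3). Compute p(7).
p(7) = 3

A tropical monomial a ⊗ x^⊗i evaluates to a + i · x. Evaluating each term at x = 7:
  Term 0 contributes 3 + 0 · 7 = 3
  Term 1 contributes 6 + 1 · 7 = 13
  Term 2 contributes 1 + 2 · 7 = 15
  Term 3 contributes -3 + 3 · 7 = 18
p(7) = ⊕ of these = min[3, 13, 15, 18] = 3.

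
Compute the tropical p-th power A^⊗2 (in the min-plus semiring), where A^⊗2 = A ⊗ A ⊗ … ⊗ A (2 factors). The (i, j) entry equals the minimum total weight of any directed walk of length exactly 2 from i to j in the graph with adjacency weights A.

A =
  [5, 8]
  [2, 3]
A^⊗2 =
  [10, 11]
  [5, 6]

Each entry (A^⊗2)_ij equals the minimum over all length-2 walks i = v_0 → v_1 → … → v_2 = j of Σ_t A[v_t][v_{t+1}]. For example, for (i, j) = (0, 1) we minimise over 2 possible intermediate vertex sequences; the minimum is 11, attained along the walk 0 → 1 → 1.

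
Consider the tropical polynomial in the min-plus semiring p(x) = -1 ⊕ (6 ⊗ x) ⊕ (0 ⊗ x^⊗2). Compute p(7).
p(7) = -1

A tropical monomial a ⊗ x^⊗i evaluates to a + i · x. Evaluating each term at x = 7:
  Term 0 contributes -1 + 0 · 7 = -1
  Term 1 contributes 6 + 1 · 7 = 13
  Term 2 contributes 0 + 2 · 7 = 14
p(7) = ⊕ of these = min[-1, 13, 14] = -1.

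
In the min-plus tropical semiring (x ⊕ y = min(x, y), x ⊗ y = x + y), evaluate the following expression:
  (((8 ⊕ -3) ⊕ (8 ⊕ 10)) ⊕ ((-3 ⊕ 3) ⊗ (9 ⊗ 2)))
(((8 ⊕ -3) ⊕ (8 ⊕ 10)) ⊕ ((-3 ⊕ 3) ⊗ (9 ⊗ 2))) = -3

Expand innermost to outermost. Recall ⊕ takes the minimum of its arguments and ⊗ takes their sum. Working out the expression (((8 ⊕ -3) ⊕ (8 ⊕ 10)) ⊕ ((-3 ⊕ 3) ⊗ (9 ⊗ 2))) gives -3.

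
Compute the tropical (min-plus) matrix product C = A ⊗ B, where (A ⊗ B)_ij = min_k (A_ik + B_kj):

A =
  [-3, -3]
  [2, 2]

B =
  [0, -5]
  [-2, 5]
A ⊗ B =
  [-5, -8]
  [0, -3]

Apply the min-plus product entry-by-entry:
  C[0][0] = min over k of (A[0][0] + B[0][0] = -3 + 0 = -3, A[0][1] + B[1][0] = -3 + -2 = -5) = -5 (attained at k = 1)
  C[0][1] = min over k of (A[0][0] + B[0][1] = -3 + -5 = -8, A[0][1] + B[1][1] = -3 + 5 = 2) = -8 (attained at k = 0)
  C[1][0] = min over k of (A[1][0] + B[0][0] = 2 + 0 = 2, A[1][1] + B[1][0] = 2 + -2 = 0) = 0 (attained at k = 1)
  C[1][1] = min over k of (A[1][0] + B[0][1] = 2 + -5 = -3, A[1][1] + B[1][1] = 2 + 5 = 7) = -3 (attained at k = 0)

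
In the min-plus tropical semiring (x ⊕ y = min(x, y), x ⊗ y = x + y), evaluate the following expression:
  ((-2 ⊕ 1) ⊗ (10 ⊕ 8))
((-2 ⊕ 1) ⊗ (10 ⊕ 8)) = 6

Expand innermost to outermost. Recall ⊕ takes the minimum of its arguments and ⊗ takes their sum. Working out the expression ((-2 ⊕ 1) ⊗ (10 ⊕ 8)) gives 6.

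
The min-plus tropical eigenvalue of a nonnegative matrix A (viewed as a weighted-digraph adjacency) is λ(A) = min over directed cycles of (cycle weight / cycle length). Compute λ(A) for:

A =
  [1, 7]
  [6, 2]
λ(A) = 1

Enumerate directed cycles and compute their means (weight / length). Sample:
  cycle 0 → 0: weight = 1, length = 1, mean = 1/1 ≈ 1.000
  cycle 1 → 1: weight = 2, length = 1, mean = 2/1 ≈ 2.000
  cycle 0 → 1 → 0: weight = 13, length = 2, mean = 13/2 ≈ 6.500
  cycle 1 → 0 → 1: weight = 13, length = 2, mean = 13/2 ≈ 6.500
Minimum mean = 1.000, attained e.g. along the cycle 0 → 0 with weight 1 and length 1. So λ(A) = 1/1 = 1.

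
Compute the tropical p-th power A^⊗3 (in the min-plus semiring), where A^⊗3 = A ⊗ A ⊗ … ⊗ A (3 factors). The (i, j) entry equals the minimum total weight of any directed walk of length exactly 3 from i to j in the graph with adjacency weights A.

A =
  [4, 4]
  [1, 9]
A^⊗3 =
  [9, 9]
  [6, 9]

Each entry (A^⊗3)_ij equals the minimum over all length-3 walks i = v_0 → v_1 → … → v_3 = j of Σ_t A[v_t][v_{t+1}]. For example, for (i, j) = (0, 1) we minimise over 4 possible intermediate vertex sequences; the minimum is 9, attained along the walk 0 → 1 → 0 → 1.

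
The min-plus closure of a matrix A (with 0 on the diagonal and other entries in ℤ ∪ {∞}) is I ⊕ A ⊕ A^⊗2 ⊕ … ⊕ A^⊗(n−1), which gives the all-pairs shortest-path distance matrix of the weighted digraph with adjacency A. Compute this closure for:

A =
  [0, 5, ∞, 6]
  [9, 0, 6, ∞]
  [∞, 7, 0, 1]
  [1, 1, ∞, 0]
Closure =
  [0, 5, 11, 6]
  [8, 0, 6, 7]
  [2, 2, 0, 1]
  [1, 1, 7, 0]

This is the Floyd-Warshall all-pairs shortest-path computation. For each intermediate vertex k = 0, 1, …, 3, update dist[i][j] ← min(dist[i][j], dist[i][k] + dist[k][j]). The final matrix gives, for each (i, j), the minimum total weight of any directed path from i to j (possibly empty when i = j).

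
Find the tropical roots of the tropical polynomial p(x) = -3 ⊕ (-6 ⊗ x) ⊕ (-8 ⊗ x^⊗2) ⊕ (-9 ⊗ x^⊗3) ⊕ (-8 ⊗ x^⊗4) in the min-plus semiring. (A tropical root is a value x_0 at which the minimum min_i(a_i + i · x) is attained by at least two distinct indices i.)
Roots: {-1, 1, 2, 3}

Each tropical root is a break point of the lower envelope of the lines y = a_i + i · x (there are 5 lines, with slopes 0, 1, ..., 4). Only the lines that attain the minimum somewhere contribute to roots; other lines are dominated. Here the surviving (envelope) indices are i = 4, i = 3, i = 2, i = 1, i = 0.
Intersections between consecutive envelope lines give the roots: for adjacent envelope indices i < j the intersection is x = (a_i − a_j) / (j − i). Reading off the sorted break points: {-1, 1, 2, 3}.
Verification: at each break x_0, at least two indices attain the minimum of min_i(a_i + i · x_0).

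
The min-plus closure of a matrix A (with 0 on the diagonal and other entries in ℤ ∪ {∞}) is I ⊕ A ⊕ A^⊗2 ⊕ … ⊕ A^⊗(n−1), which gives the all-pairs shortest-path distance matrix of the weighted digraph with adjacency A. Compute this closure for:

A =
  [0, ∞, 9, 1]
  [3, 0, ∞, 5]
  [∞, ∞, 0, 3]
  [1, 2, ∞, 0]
Closure =
  [0, 3, 9, 1]
  [3, 0, 12, 4]
  [4, 5, 0, 3]
  [1, 2, 10, 0]

This is the Floyd-Warshall all-pairs shortest-path computation. For each intermediate vertex k = 0, 1, …, 3, update dist[i][j] ← min(dist[i][j], dist[i][k] + dist[k][j]). The final matrix gives, for each (i, j), the minimum total weight of any directed path from i to j (possibly empty when i = j).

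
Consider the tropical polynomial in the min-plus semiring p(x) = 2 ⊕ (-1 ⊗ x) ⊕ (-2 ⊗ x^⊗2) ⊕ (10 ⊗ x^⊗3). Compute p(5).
p(5) = 2

A tropical monomial a ⊗ x^⊗i evaluates to a + i · x. Evaluating each term at x = 5:
  Term 0 contributes 2 + 0 · 5 = 2
  Term 1 contributes -1 + 1 · 5 = 4
  Term 2 contributes -2 + 2 · 5 = 8
  Term 3 contributes 10 + 3 · 5 = 25
p(5) = ⊕ of these = min[2, 4, 8, 25] = 2.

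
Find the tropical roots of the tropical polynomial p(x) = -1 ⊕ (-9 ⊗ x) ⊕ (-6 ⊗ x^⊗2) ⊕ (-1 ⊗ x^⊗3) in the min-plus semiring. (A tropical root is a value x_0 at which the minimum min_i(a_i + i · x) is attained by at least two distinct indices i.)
Roots: {-5, -3, 8}

Each tropical root is a break point of the lower envelope of the lines y = a_i + i · x (there are 4 lines, with slopes 0, 1, ..., 3). Only the lines that attain the minimum somewhere contribute to roots; other lines are dominated. Here the surviving (envelope) indices are i = 3, i = 2, i = 1, i = 0.
Intersections between consecutive envelope lines give the roots: for adjacent envelope indices i < j the intersection is x = (a_i − a_j) / (j − i). Reading off the sorted break points: {-5, -3, 8}.
Verification: at each break x_0, at least two indices attain the minimum of min_i(a_i + i · x_0).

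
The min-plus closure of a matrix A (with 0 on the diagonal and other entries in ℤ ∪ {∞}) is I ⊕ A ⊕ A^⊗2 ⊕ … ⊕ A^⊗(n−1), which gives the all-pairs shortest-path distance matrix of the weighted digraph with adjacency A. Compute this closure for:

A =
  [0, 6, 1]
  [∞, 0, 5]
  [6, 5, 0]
Closure =
  [0, 6, 1]
  [11, 0, 5]
  [6, 5, 0]

This is the Floyd-Warshall all-pairs shortest-path computation. For each intermediate vertex k = 0, 1, …, 2, update dist[i][j] ← min(dist[i][j], dist[i][k] + dist[k][j]). The final matrix gives, for each (i, j), the minimum total weight of any directed path from i to j (possibly empty when i = j).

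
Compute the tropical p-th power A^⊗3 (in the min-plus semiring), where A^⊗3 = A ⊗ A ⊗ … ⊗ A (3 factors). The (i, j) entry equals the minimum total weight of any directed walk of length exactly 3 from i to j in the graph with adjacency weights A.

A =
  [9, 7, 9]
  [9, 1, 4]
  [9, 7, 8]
A^⊗3 =
  [17, 9, 12]
  [11, 3, 6]
  [17, 9, 12]

Each entry (A^⊗3)_ij equals the minimum over all length-3 walks i = v_0 → v_1 → … → v_3 = j of Σ_t A[v_t][v_{t+1}]. For example, for (i, j) = (0, 2) we minimise over 9 possible intermediate vertex sequences; the minimum is 12, attained along the walk 0 → 1 → 1 → 2.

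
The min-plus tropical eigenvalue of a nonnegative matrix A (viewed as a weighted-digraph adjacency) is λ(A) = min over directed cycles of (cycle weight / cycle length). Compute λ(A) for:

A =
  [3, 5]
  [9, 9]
λ(A) = 3

Enumerate directed cycles and compute their means (weight / length). Sample:
  cycle 0 → 0: weight = 3, length = 1, mean = 3/1 ≈ 3.000
  cycle 1 → 1: weight = 9, length = 1, mean = 9/1 ≈ 9.000
  cycle 0 → 1 → 0: weight = 14, length = 2, mean = 14/2 ≈ 7.000
  cycle 1 → 0 → 1: weight = 14, length = 2, mean = 14/2 ≈ 7.000
Minimum mean = 3.000, attained e.g. along the cycle 0 → 0 with weight 3 and length 1. So λ(A) = 3/1 = 3.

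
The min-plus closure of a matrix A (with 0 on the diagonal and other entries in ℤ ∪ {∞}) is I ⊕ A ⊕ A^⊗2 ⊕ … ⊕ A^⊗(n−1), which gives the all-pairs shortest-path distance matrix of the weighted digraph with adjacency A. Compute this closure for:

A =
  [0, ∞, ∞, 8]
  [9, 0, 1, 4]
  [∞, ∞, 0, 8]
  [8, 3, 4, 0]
Closure =
  [0, 11, 12, 8]
  [9, 0, 1, 4]
  [16, 11, 0, 8]
  [8, 3, 4, 0]

This is the Floyd-Warshall all-pairs shortest-path computation. For each intermediate vertex k = 0, 1, …, 3, update dist[i][j] ← min(dist[i][j], dist[i][k] + dist[k][j]). The final matrix gives, for each (i, j), the minimum total weight of any directed path from i to j (possibly empty when i = j).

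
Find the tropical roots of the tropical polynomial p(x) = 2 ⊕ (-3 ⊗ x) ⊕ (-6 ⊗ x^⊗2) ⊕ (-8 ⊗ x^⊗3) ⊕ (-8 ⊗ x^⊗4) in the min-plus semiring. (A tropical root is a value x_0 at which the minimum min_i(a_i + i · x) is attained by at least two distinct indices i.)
Roots: {0, 2, 3, 5}

Each tropical root is a break point of the lower envelope of the lines y = a_i + i · x (there are 5 lines, with slopes 0, 1, ..., 4). Only the lines that attain the minimum somewhere contribute to roots; other lines are dominated. Here the surviving (envelope) indices are i = 4, i = 3, i = 2, i = 1, i = 0.
Intersections between consecutive envelope lines give the roots: for adjacent envelope indices i < j the intersection is x = (a_i − a_j) / (j − i). Reading off the sorted break points: {0, 2, 3, 5}.
Verification: at each break x_0, at least two indices attain the minimum of min_i(a_i + i · x_0).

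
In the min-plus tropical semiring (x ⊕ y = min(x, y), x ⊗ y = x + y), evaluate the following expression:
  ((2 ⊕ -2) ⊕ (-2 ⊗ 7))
((2 ⊕ -2) ⊕ (-2 ⊗ 7)) = -2

Expand innermost to outermost. Recall ⊕ takes the minimum of its arguments and ⊗ takes their sum. Working out the expression ((2 ⊕ -2) ⊕ (-2 ⊗ 7)) gives -2.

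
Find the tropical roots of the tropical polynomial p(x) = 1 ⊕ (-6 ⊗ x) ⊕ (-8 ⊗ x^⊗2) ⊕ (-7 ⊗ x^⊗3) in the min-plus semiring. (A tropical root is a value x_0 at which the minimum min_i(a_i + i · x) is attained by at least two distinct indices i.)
Roots: {-1, 2, 7}

Each tropical root is a break point of the lower envelope of the lines y = a_i + i · x (there are 4 lines, with slopes 0, 1, ..., 3). Only the lines that attain the minimum somewhere contribute to roots; other lines are dominated. Here the surviving (envelope) indices are i = 3, i = 2, i = 1, i = 0.
Intersections between consecutive envelope lines give the roots: for adjacent envelope indices i < j the intersection is x = (a_i − a_j) / (j − i). Reading off the sorted break points: {-1, 2, 7}.
Verification: at each break x_0, at least two indices attain the minimum of min_i(a_i + i · x_0).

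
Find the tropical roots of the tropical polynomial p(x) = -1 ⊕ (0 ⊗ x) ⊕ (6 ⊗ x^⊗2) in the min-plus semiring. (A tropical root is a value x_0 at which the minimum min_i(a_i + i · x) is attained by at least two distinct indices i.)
Roots: {-6, -1}

Each tropical root is a break point of the lower envelope of the lines y = a_i + i · x (there are 3 lines, with slopes 0, 1, ..., 2). Only the lines that attain the minimum somewhere contribute to roots; other lines are dominated. Here the surviving (envelope) indices are i = 2, i = 1, i = 0.
Intersections between consecutive envelope lines give the roots: for adjacent envelope indices i < j the intersection is x = (a_i − a_j) / (j − i). Reading off the sorted break points: {-6, -1}.
Verification: at each break x_0, at least two indices attain the minimum of min_i(a_i + i · x_0).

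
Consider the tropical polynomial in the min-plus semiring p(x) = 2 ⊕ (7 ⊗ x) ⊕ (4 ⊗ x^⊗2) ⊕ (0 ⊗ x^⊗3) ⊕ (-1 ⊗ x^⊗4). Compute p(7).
p(7) = 2

A tropical monomial a ⊗ x^⊗i evaluates to a + i · x. Evaluating each term at x = 7:
  Term 0 contributes 2 + 0 · 7 = 2
  Term 1 contributes 7 + 1 · 7 = 14
  Term 2 contributes 4 + 2 · 7 = 18
  Term 3 contributes 0 + 3 · 7 = 21
  Term 4 contributes -1 + 4 · 7 = 27
p(7) = ⊕ of these = min[2, 14, 18, 21, 27] = 2.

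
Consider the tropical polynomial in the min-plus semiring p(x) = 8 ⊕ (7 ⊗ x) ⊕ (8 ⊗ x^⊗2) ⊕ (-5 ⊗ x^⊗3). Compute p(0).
p(0) = -5

A tropical monomial a ⊗ x^⊗i evaluates to a + i · x. Evaluating each term at x = 0:
  Term 0 contributes 8 + 0 · 0 = 8
  Term 1 contributes 7 + 1 · 0 = 7
  Term 2 contributes 8 + 2 · 0 = 8
  Term 3 contributes -5 + 3 · 0 = -5
p(0) = ⊕ of these = min[8, 7, 8, -5] = -5.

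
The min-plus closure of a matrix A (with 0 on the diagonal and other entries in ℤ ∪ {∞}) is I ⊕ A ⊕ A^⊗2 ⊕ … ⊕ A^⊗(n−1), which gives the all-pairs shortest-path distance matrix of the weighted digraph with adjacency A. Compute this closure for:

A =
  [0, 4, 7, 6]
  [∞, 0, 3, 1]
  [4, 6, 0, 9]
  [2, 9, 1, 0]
Closure =
  [0, 4, 6, 5]
  [3, 0, 2, 1]
  [4, 6, 0, 7]
  [2, 6, 1, 0]

This is the Floyd-Warshall all-pairs shortest-path computation. For each intermediate vertex k = 0, 1, …, 3, update dist[i][j] ← min(dist[i][j], dist[i][k] + dist[k][j]). The final matrix gives, for each (i, j), the minimum total weight of any directed path from i to j (possibly empty when i = j).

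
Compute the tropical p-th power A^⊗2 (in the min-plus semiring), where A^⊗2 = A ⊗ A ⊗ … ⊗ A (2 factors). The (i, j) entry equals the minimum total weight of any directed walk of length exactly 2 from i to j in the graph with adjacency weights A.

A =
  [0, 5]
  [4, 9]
A^⊗2 =
  [0, 5]
  [4, 9]

Each entry (A^⊗2)_ij equals the minimum over all length-2 walks i = v_0 → v_1 → … → v_2 = j of Σ_t A[v_t][v_{t+1}]. For example, for (i, j) = (0, 1) we minimise over 2 possible intermediate vertex sequences; the minimum is 5, attained along the walk 0 → 0 → 1.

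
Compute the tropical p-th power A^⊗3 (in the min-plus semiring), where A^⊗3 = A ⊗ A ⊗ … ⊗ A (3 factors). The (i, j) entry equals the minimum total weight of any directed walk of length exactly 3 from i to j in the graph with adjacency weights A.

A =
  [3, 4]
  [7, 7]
A^⊗3 =
  [9, 10]
  [13, 14]

Each entry (A^⊗3)_ij equals the minimum over all length-3 walks i = v_0 → v_1 → … → v_3 = j of Σ_t A[v_t][v_{t+1}]. For example, for (i, j) = (0, 1) we minimise over 4 possible intermediate vertex sequences; the minimum is 10, attained along the walk 0 → 0 → 0 → 1.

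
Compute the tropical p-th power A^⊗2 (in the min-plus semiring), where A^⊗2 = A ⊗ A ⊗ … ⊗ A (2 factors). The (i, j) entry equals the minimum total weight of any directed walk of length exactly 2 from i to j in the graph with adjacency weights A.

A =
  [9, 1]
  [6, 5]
A^⊗2 =
  [7, 6]
  [11, 7]

Each entry (A^⊗2)_ij equals the minimum over all length-2 walks i = v_0 → v_1 → … → v_2 = j of Σ_t A[v_t][v_{t+1}]. For example, for (i, j) = (0, 1) we minimise over 2 possible intermediate vertex sequences; the minimum is 6, attained along the walk 0 → 1 → 1.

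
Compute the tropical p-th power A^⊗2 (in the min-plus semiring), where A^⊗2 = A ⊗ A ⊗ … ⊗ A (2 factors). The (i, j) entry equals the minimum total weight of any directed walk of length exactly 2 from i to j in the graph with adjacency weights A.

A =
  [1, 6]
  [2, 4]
A^⊗2 =
  [2, 7]
  [3, 8]

Each entry (A^⊗2)_ij equals the minimum over all length-2 walks i = v_0 → v_1 → … → v_2 = j of Σ_t A[v_t][v_{t+1}]. For example, for (i, j) = (0, 1) we minimise over 2 possible intermediate vertex sequences; the minimum is 7, attained along the walk 0 → 0 → 1.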